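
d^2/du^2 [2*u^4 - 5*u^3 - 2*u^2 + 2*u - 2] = 24*u^2 - 30*u - 4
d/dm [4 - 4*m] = -4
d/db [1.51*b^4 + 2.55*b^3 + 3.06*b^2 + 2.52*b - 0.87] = 6.04*b^3 + 7.65*b^2 + 6.12*b + 2.52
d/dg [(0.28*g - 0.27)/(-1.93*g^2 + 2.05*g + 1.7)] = (0.5404*g^2 - 1.0422*g + 1.0295)/(3.7249*g^4 - 7.913*g^3 - 2.3595*g^2 + 6.97*g + 2.89)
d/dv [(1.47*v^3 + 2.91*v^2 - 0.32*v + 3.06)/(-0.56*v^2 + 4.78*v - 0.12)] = (-0.8232*v^4 + 14.0532*v^3 + 13.2014*v^2 + 2.7288*v - 14.5884)/(0.3136*v^4 - 5.3536*v^3 + 22.9828*v^2 - 1.1472*v + 0.0144)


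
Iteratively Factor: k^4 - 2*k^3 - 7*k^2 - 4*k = (k + 1)*(k^3 - 3*k^2 - 4*k) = k*(k + 1)*(k^2 - 3*k - 4) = k*(k - 4)*(k + 1)*(k + 1)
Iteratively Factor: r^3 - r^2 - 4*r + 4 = (r + 2)*(r^2 - 3*r + 2) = (r - 2)*(r + 2)*(r - 1)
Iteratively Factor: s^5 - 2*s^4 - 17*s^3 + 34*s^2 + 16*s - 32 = (s - 1)*(s^4 - s^3 - 18*s^2 + 16*s + 32) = (s - 1)*(s + 4)*(s^3 - 5*s^2 + 2*s + 8) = (s - 2)*(s - 1)*(s + 4)*(s^2 - 3*s - 4) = (s - 4)*(s - 2)*(s - 1)*(s + 4)*(s + 1)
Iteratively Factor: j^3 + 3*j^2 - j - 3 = (j + 3)*(j^2 - 1) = (j + 1)*(j + 3)*(j - 1)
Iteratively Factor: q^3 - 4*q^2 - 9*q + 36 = (q - 3)*(q^2 - q - 12) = (q - 4)*(q - 3)*(q + 3)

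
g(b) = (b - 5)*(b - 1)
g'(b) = 2*b - 6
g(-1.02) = 12.16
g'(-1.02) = -8.04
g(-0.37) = 7.36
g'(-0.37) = -6.74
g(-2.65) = 27.92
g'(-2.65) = -11.30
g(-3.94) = 44.16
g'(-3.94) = -13.88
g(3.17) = -3.97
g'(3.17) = 0.34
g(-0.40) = 7.56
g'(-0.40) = -6.80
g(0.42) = 2.66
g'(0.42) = -5.16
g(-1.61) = 17.25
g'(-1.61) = -9.22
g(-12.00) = 221.00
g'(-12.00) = -30.00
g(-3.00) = 32.00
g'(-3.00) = -12.00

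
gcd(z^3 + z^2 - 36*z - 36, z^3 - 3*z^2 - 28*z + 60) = z - 6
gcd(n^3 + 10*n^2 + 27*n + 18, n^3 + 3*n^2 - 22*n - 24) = n^2 + 7*n + 6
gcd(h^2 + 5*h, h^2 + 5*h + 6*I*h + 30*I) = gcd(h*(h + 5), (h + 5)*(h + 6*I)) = h + 5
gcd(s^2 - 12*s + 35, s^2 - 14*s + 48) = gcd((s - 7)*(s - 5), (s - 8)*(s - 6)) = 1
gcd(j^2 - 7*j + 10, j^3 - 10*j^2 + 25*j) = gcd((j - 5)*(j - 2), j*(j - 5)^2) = j - 5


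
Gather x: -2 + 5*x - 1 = 5*x - 3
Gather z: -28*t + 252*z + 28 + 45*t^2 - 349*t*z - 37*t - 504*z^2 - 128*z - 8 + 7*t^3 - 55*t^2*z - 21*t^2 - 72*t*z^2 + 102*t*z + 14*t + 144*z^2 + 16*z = 7*t^3 + 24*t^2 - 51*t + z^2*(-72*t - 360) + z*(-55*t^2 - 247*t + 140) + 20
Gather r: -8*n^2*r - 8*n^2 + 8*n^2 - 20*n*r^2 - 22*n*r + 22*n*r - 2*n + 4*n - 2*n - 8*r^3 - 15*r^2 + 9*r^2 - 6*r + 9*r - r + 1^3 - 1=-8*r^3 + r^2*(-20*n - 6) + r*(2 - 8*n^2)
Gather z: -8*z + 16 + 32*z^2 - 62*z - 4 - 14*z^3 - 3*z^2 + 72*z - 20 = -14*z^3 + 29*z^2 + 2*z - 8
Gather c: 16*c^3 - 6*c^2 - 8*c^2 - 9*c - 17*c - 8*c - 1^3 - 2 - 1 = 16*c^3 - 14*c^2 - 34*c - 4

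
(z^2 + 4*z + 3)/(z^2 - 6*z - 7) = (z + 3)/(z - 7)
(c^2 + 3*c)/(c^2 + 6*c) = (c + 3)/(c + 6)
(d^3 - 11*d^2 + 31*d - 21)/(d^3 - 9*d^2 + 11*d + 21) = (d - 1)/(d + 1)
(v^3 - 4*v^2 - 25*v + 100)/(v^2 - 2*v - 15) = (v^2 + v - 20)/(v + 3)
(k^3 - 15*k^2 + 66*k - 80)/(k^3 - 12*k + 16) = (k^2 - 13*k + 40)/(k^2 + 2*k - 8)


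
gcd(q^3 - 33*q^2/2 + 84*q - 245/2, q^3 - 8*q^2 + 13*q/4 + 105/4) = q^2 - 19*q/2 + 35/2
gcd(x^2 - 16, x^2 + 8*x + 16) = x + 4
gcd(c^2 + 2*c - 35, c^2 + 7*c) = c + 7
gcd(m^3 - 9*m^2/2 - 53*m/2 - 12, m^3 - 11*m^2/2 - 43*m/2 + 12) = m^2 - 5*m - 24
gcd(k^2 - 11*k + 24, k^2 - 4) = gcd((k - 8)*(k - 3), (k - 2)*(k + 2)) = 1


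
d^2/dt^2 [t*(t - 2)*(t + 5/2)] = 6*t + 1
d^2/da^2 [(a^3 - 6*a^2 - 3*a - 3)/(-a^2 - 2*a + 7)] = 2*(-20*a^3 + 177*a^2 - 66*a + 369)/(a^6 + 6*a^5 - 9*a^4 - 76*a^3 + 63*a^2 + 294*a - 343)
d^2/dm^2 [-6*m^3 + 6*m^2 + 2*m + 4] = 12 - 36*m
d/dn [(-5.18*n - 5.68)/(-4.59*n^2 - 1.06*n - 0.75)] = (23.7762*n^2 + 5.4908*n - (5.18*n + 5.68)*(9.18*n + 1.06) + 3.885)/(4.59*n^2 + 1.06*n + 0.75)^2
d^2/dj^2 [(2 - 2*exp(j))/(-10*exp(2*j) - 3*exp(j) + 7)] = (200*exp(4*j) - 860*exp(3*j) + 660*exp(2*j) - 536*exp(j) + 56)*exp(j)/(1000*exp(6*j) + 900*exp(5*j) - 1830*exp(4*j) - 1233*exp(3*j) + 1281*exp(2*j) + 441*exp(j) - 343)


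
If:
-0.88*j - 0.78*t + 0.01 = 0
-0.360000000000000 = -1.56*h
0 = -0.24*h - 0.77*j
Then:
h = 0.23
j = -0.07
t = 0.09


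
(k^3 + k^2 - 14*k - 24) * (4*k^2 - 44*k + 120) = 4*k^5 - 40*k^4 + 20*k^3 + 640*k^2 - 624*k - 2880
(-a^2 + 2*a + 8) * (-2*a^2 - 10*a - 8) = 2*a^4 + 6*a^3 - 28*a^2 - 96*a - 64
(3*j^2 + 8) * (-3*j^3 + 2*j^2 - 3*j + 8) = -9*j^5 + 6*j^4 - 33*j^3 + 40*j^2 - 24*j + 64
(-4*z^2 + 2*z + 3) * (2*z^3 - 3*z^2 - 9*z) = -8*z^5 + 16*z^4 + 36*z^3 - 27*z^2 - 27*z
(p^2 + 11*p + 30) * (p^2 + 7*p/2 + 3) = p^4 + 29*p^3/2 + 143*p^2/2 + 138*p + 90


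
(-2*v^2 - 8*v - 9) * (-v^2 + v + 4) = 2*v^4 + 6*v^3 - 7*v^2 - 41*v - 36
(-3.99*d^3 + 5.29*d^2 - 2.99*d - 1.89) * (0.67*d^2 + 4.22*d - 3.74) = -2.6733*d^5 - 13.2935*d^4 + 35.2431*d^3 - 33.6687*d^2 + 3.2068*d + 7.0686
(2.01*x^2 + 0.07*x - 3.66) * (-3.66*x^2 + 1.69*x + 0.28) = -7.3566*x^4 + 3.1407*x^3 + 14.0767*x^2 - 6.1658*x - 1.0248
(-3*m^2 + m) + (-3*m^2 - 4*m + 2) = -6*m^2 - 3*m + 2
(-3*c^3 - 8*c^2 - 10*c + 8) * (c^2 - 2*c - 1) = -3*c^5 - 2*c^4 + 9*c^3 + 36*c^2 - 6*c - 8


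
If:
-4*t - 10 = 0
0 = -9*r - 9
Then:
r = -1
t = -5/2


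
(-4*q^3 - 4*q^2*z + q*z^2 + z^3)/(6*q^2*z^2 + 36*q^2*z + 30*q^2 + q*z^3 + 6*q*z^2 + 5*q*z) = (-4*q^3 - 4*q^2*z + q*z^2 + z^3)/(q*(6*q*z^2 + 36*q*z + 30*q + z^3 + 6*z^2 + 5*z))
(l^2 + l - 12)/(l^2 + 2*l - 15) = (l + 4)/(l + 5)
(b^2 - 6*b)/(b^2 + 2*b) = (b - 6)/(b + 2)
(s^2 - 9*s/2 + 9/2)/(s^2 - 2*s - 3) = (s - 3/2)/(s + 1)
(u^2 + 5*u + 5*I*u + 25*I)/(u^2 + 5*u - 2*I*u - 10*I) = (u + 5*I)/(u - 2*I)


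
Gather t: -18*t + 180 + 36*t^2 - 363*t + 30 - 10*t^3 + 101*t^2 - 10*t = -10*t^3 + 137*t^2 - 391*t + 210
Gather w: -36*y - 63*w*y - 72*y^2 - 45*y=-63*w*y - 72*y^2 - 81*y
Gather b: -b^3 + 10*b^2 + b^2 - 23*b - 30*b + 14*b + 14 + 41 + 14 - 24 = -b^3 + 11*b^2 - 39*b + 45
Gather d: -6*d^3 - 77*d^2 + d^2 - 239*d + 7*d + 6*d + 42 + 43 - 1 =-6*d^3 - 76*d^2 - 226*d + 84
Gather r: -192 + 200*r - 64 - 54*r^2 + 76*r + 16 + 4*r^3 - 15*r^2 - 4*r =4*r^3 - 69*r^2 + 272*r - 240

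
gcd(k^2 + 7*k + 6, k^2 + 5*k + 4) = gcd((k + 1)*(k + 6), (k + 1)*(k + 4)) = k + 1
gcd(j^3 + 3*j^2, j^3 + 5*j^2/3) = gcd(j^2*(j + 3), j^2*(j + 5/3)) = j^2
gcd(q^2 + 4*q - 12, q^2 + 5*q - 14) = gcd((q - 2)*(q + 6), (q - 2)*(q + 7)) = q - 2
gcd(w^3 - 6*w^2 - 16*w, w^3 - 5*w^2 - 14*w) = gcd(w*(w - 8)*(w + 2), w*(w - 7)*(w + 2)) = w^2 + 2*w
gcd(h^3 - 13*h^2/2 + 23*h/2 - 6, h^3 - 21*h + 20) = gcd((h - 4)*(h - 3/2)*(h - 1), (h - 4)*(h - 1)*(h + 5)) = h^2 - 5*h + 4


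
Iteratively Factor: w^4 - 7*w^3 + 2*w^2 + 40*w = (w - 5)*(w^3 - 2*w^2 - 8*w) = (w - 5)*(w + 2)*(w^2 - 4*w) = (w - 5)*(w - 4)*(w + 2)*(w)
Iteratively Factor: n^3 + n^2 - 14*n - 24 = (n + 3)*(n^2 - 2*n - 8) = (n - 4)*(n + 3)*(n + 2)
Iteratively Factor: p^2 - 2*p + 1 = (p - 1)*(p - 1)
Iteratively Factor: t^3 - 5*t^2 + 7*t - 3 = (t - 1)*(t^2 - 4*t + 3) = (t - 1)^2*(t - 3)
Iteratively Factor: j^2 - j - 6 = (j - 3)*(j + 2)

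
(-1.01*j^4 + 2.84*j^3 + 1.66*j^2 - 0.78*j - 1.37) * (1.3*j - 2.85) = -1.313*j^5 + 6.5705*j^4 - 5.936*j^3 - 5.745*j^2 + 0.442*j + 3.9045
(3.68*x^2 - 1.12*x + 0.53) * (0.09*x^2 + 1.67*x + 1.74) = 0.3312*x^4 + 6.0448*x^3 + 4.5805*x^2 - 1.0637*x + 0.9222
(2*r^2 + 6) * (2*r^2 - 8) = 4*r^4 - 4*r^2 - 48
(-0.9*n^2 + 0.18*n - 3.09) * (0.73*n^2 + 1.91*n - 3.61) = -0.657*n^4 - 1.5876*n^3 + 1.3371*n^2 - 6.5517*n + 11.1549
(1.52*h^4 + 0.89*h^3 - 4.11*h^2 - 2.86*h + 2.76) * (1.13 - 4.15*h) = -6.308*h^5 - 1.9759*h^4 + 18.0622*h^3 + 7.2247*h^2 - 14.6858*h + 3.1188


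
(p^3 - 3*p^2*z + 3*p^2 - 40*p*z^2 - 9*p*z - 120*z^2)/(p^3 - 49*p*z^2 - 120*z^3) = (p + 3)/(p + 3*z)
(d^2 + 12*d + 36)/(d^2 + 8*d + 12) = (d + 6)/(d + 2)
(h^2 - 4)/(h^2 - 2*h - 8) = (h - 2)/(h - 4)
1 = 1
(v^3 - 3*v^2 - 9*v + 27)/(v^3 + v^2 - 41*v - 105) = (v^2 - 6*v + 9)/(v^2 - 2*v - 35)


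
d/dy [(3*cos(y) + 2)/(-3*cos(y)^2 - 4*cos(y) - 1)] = (9*sin(y)^2 - 12*cos(y) - 14)*sin(y)/(3*cos(y)^2 + 4*cos(y) + 1)^2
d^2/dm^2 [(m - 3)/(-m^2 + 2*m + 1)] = 2*(4*(m - 3)*(m - 1)^2 + (3*m - 5)*(-m^2 + 2*m + 1))/(-m^2 + 2*m + 1)^3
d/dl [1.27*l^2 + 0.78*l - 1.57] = 2.54*l + 0.78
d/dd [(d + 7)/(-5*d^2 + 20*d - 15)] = (-d^2 + 4*d + 2*(d - 2)*(d + 7) - 3)/(5*(d^2 - 4*d + 3)^2)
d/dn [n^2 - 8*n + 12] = 2*n - 8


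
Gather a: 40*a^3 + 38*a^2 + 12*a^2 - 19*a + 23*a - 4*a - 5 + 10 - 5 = 40*a^3 + 50*a^2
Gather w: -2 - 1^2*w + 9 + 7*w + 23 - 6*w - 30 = 0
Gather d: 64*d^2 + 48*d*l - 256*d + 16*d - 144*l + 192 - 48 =64*d^2 + d*(48*l - 240) - 144*l + 144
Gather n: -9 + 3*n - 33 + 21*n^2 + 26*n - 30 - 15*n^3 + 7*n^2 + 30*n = -15*n^3 + 28*n^2 + 59*n - 72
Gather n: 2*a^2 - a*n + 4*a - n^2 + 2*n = 2*a^2 + 4*a - n^2 + n*(2 - a)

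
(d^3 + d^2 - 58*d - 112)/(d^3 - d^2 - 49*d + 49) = (d^2 - 6*d - 16)/(d^2 - 8*d + 7)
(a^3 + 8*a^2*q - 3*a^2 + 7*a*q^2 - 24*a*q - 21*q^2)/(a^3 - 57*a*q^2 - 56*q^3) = (3 - a)/(-a + 8*q)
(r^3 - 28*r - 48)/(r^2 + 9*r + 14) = (r^2 - 2*r - 24)/(r + 7)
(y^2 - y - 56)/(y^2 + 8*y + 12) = (y^2 - y - 56)/(y^2 + 8*y + 12)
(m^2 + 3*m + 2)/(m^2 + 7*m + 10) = (m + 1)/(m + 5)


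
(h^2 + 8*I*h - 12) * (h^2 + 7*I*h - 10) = h^4 + 15*I*h^3 - 78*h^2 - 164*I*h + 120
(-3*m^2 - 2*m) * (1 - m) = 3*m^3 - m^2 - 2*m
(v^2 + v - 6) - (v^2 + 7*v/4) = -3*v/4 - 6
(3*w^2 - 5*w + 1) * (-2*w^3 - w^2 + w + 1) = -6*w^5 + 7*w^4 + 6*w^3 - 3*w^2 - 4*w + 1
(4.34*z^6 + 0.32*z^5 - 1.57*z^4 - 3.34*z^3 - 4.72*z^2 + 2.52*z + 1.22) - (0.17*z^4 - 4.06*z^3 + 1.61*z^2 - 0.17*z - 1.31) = 4.34*z^6 + 0.32*z^5 - 1.74*z^4 + 0.72*z^3 - 6.33*z^2 + 2.69*z + 2.53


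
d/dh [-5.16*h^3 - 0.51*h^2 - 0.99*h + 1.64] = -15.48*h^2 - 1.02*h - 0.99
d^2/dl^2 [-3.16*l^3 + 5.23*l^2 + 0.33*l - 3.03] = 10.46 - 18.96*l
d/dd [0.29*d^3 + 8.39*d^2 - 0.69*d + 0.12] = 0.87*d^2 + 16.78*d - 0.69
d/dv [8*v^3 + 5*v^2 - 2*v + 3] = 24*v^2 + 10*v - 2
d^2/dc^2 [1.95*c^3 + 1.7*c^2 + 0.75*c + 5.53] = 11.7*c + 3.4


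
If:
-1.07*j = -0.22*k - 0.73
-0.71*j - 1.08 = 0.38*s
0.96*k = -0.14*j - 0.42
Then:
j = 0.58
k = -0.52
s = -3.92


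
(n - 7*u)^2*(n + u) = n^3 - 13*n^2*u + 35*n*u^2 + 49*u^3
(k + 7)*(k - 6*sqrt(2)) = k^2 - 6*sqrt(2)*k + 7*k - 42*sqrt(2)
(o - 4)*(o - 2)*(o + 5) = o^3 - o^2 - 22*o + 40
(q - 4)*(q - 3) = q^2 - 7*q + 12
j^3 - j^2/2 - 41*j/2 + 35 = (j - 7/2)*(j - 2)*(j + 5)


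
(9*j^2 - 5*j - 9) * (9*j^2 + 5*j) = 81*j^4 - 106*j^2 - 45*j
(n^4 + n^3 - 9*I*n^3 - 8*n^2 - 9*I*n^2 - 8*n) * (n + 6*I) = n^5 + n^4 - 3*I*n^4 + 46*n^3 - 3*I*n^3 + 46*n^2 - 48*I*n^2 - 48*I*n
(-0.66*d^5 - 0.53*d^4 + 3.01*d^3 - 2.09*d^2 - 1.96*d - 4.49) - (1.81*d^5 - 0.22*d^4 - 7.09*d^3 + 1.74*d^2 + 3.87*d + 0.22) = -2.47*d^5 - 0.31*d^4 + 10.1*d^3 - 3.83*d^2 - 5.83*d - 4.71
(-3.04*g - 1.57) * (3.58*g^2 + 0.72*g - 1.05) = -10.8832*g^3 - 7.8094*g^2 + 2.0616*g + 1.6485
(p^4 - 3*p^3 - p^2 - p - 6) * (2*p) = 2*p^5 - 6*p^4 - 2*p^3 - 2*p^2 - 12*p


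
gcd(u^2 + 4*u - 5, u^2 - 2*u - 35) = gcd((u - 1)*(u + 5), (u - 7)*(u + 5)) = u + 5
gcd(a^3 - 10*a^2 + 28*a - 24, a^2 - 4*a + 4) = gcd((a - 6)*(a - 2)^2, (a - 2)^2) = a^2 - 4*a + 4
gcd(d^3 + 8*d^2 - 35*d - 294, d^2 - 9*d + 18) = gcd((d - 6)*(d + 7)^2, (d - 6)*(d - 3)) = d - 6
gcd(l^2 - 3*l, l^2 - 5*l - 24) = 1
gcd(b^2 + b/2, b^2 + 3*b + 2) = 1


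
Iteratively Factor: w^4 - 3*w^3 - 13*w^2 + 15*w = (w)*(w^3 - 3*w^2 - 13*w + 15) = w*(w - 1)*(w^2 - 2*w - 15) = w*(w - 5)*(w - 1)*(w + 3)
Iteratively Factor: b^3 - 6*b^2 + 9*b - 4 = (b - 1)*(b^2 - 5*b + 4) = (b - 4)*(b - 1)*(b - 1)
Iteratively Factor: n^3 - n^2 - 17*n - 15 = (n + 3)*(n^2 - 4*n - 5) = (n - 5)*(n + 3)*(n + 1)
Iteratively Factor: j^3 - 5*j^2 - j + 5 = (j - 1)*(j^2 - 4*j - 5) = (j - 1)*(j + 1)*(j - 5)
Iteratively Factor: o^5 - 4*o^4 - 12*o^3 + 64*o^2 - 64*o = (o - 2)*(o^4 - 2*o^3 - 16*o^2 + 32*o) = (o - 2)*(o + 4)*(o^3 - 6*o^2 + 8*o) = (o - 2)^2*(o + 4)*(o^2 - 4*o) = (o - 4)*(o - 2)^2*(o + 4)*(o)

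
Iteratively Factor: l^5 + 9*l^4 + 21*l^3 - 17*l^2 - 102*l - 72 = (l + 3)*(l^4 + 6*l^3 + 3*l^2 - 26*l - 24) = (l + 3)^2*(l^3 + 3*l^2 - 6*l - 8) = (l - 2)*(l + 3)^2*(l^2 + 5*l + 4) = (l - 2)*(l + 3)^2*(l + 4)*(l + 1)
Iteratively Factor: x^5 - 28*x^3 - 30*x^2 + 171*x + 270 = (x - 5)*(x^4 + 5*x^3 - 3*x^2 - 45*x - 54) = (x - 5)*(x - 3)*(x^3 + 8*x^2 + 21*x + 18) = (x - 5)*(x - 3)*(x + 2)*(x^2 + 6*x + 9) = (x - 5)*(x - 3)*(x + 2)*(x + 3)*(x + 3)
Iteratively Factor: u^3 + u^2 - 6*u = (u)*(u^2 + u - 6) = u*(u + 3)*(u - 2)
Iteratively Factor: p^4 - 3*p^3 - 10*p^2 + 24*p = (p - 4)*(p^3 + p^2 - 6*p) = (p - 4)*(p + 3)*(p^2 - 2*p) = p*(p - 4)*(p + 3)*(p - 2)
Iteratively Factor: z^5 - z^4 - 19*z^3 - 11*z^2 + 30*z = (z + 3)*(z^4 - 4*z^3 - 7*z^2 + 10*z) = (z - 5)*(z + 3)*(z^3 + z^2 - 2*z) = (z - 5)*(z - 1)*(z + 3)*(z^2 + 2*z) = z*(z - 5)*(z - 1)*(z + 3)*(z + 2)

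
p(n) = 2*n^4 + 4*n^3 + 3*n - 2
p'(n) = 8*n^3 + 12*n^2 + 3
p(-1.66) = -10.09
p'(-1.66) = -0.53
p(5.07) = 1855.99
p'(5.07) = 1354.05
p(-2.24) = -3.33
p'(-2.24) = -26.70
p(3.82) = 658.31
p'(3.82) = 624.05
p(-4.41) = 398.16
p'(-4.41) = -449.75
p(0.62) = 1.11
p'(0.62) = 9.52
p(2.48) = 142.11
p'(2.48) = 198.83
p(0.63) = 1.21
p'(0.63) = 9.76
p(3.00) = 277.00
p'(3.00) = 327.00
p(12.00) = 48418.00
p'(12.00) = 15555.00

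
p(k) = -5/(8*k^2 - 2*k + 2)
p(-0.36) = -1.33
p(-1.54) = -0.21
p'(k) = -5*(2 - 16*k)/(8*k^2 - 2*k + 2)^2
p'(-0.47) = -2.15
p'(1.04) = 1.00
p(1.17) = -0.47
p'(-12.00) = 0.00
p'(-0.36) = -2.75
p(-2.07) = -0.12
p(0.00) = -2.50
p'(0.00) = -2.50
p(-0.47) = -1.06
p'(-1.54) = -0.23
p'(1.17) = 0.74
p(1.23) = -0.43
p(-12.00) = 0.00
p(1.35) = -0.36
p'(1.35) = 0.51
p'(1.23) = 0.65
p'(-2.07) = -0.11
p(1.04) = -0.58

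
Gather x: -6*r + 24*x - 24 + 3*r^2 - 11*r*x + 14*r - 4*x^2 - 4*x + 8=3*r^2 + 8*r - 4*x^2 + x*(20 - 11*r) - 16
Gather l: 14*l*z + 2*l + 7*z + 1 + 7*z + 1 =l*(14*z + 2) + 14*z + 2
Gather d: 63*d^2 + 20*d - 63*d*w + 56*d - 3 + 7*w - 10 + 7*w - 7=63*d^2 + d*(76 - 63*w) + 14*w - 20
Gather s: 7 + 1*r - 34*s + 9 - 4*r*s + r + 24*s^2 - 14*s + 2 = 2*r + 24*s^2 + s*(-4*r - 48) + 18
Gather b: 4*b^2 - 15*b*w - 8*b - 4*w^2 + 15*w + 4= 4*b^2 + b*(-15*w - 8) - 4*w^2 + 15*w + 4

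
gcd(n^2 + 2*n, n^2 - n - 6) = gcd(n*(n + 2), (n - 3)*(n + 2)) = n + 2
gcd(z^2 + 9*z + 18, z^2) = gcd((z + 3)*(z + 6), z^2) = 1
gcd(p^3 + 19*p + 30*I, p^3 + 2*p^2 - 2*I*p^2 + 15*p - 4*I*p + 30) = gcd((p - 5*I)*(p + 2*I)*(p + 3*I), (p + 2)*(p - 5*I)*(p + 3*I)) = p^2 - 2*I*p + 15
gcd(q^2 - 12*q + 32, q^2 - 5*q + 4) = q - 4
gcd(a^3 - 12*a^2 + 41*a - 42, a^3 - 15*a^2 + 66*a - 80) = a - 2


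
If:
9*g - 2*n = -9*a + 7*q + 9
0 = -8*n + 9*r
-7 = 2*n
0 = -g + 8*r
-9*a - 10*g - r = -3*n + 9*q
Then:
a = 2483/96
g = -224/9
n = -7/2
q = 31/32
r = -28/9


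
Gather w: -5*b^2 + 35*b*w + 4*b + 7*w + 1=-5*b^2 + 4*b + w*(35*b + 7) + 1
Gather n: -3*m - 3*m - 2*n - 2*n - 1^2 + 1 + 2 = -6*m - 4*n + 2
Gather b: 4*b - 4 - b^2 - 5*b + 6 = -b^2 - b + 2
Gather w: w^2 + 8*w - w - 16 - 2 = w^2 + 7*w - 18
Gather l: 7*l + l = 8*l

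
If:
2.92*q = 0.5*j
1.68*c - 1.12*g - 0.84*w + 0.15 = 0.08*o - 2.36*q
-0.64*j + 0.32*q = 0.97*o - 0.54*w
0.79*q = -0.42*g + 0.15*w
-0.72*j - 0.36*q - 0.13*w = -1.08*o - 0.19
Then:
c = 0.605469736214875*w - 0.15344802949522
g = 0.251243394689325*w - 0.042698033100385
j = 0.328797723425346*w + 0.132569285555221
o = 0.35833584600013*w - 0.0799796621793394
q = 0.0563009800385867*w + 0.0227002201293186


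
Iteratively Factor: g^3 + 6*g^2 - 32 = (g - 2)*(g^2 + 8*g + 16) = (g - 2)*(g + 4)*(g + 4)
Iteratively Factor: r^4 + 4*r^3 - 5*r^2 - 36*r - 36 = (r + 3)*(r^3 + r^2 - 8*r - 12) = (r + 2)*(r + 3)*(r^2 - r - 6) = (r + 2)^2*(r + 3)*(r - 3)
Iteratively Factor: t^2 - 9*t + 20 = (t - 4)*(t - 5)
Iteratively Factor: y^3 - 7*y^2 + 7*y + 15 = (y + 1)*(y^2 - 8*y + 15) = (y - 5)*(y + 1)*(y - 3)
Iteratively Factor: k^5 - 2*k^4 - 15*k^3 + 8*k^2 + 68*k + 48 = (k + 1)*(k^4 - 3*k^3 - 12*k^2 + 20*k + 48) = (k + 1)*(k + 2)*(k^3 - 5*k^2 - 2*k + 24) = (k - 3)*(k + 1)*(k + 2)*(k^2 - 2*k - 8) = (k - 3)*(k + 1)*(k + 2)^2*(k - 4)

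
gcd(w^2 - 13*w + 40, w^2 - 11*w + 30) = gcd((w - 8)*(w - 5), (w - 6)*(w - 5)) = w - 5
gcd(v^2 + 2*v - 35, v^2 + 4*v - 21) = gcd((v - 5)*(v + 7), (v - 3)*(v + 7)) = v + 7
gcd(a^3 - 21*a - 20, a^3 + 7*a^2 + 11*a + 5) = a + 1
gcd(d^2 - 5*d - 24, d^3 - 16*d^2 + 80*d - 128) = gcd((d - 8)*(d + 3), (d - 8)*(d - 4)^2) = d - 8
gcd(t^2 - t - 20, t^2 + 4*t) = t + 4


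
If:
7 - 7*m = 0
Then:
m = 1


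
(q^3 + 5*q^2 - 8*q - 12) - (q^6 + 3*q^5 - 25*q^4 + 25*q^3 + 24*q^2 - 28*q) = -q^6 - 3*q^5 + 25*q^4 - 24*q^3 - 19*q^2 + 20*q - 12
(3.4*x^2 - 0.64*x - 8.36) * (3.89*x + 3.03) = 13.226*x^3 + 7.8124*x^2 - 34.4596*x - 25.3308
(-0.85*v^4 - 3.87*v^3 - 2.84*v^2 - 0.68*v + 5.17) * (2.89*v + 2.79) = -2.4565*v^5 - 13.5558*v^4 - 19.0049*v^3 - 9.8888*v^2 + 13.0441*v + 14.4243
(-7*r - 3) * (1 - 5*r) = 35*r^2 + 8*r - 3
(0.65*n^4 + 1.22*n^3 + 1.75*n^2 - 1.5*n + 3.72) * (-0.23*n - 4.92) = -0.1495*n^5 - 3.4786*n^4 - 6.4049*n^3 - 8.265*n^2 + 6.5244*n - 18.3024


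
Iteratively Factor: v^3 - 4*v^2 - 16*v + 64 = (v + 4)*(v^2 - 8*v + 16) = (v - 4)*(v + 4)*(v - 4)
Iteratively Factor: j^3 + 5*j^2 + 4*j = (j + 1)*(j^2 + 4*j) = j*(j + 1)*(j + 4)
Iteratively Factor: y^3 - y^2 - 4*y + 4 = (y - 2)*(y^2 + y - 2) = (y - 2)*(y - 1)*(y + 2)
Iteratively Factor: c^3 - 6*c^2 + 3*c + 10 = (c + 1)*(c^2 - 7*c + 10) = (c - 5)*(c + 1)*(c - 2)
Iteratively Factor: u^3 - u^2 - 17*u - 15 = (u + 3)*(u^2 - 4*u - 5) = (u + 1)*(u + 3)*(u - 5)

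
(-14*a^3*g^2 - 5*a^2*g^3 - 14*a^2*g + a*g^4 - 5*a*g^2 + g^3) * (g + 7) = -14*a^3*g^3 - 98*a^3*g^2 - 5*a^2*g^4 - 35*a^2*g^3 - 14*a^2*g^2 - 98*a^2*g + a*g^5 + 7*a*g^4 - 5*a*g^3 - 35*a*g^2 + g^4 + 7*g^3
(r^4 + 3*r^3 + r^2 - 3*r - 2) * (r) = r^5 + 3*r^4 + r^3 - 3*r^2 - 2*r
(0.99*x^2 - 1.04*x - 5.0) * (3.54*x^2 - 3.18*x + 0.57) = 3.5046*x^4 - 6.8298*x^3 - 13.8285*x^2 + 15.3072*x - 2.85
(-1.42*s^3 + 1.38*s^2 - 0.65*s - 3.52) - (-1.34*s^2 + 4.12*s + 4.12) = -1.42*s^3 + 2.72*s^2 - 4.77*s - 7.64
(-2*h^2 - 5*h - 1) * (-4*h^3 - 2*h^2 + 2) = 8*h^5 + 24*h^4 + 14*h^3 - 2*h^2 - 10*h - 2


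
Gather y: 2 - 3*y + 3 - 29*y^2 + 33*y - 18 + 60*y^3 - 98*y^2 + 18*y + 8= 60*y^3 - 127*y^2 + 48*y - 5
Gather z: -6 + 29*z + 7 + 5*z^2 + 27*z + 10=5*z^2 + 56*z + 11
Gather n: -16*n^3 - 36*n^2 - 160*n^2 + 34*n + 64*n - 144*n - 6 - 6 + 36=-16*n^3 - 196*n^2 - 46*n + 24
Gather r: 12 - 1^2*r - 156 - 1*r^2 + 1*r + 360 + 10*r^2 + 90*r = 9*r^2 + 90*r + 216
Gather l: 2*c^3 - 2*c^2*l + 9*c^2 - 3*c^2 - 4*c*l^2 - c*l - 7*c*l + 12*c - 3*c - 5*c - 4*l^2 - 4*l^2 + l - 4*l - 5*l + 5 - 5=2*c^3 + 6*c^2 + 4*c + l^2*(-4*c - 8) + l*(-2*c^2 - 8*c - 8)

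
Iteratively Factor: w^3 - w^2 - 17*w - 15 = (w - 5)*(w^2 + 4*w + 3) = (w - 5)*(w + 3)*(w + 1)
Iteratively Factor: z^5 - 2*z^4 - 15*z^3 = (z)*(z^4 - 2*z^3 - 15*z^2) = z*(z - 5)*(z^3 + 3*z^2) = z^2*(z - 5)*(z^2 + 3*z) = z^2*(z - 5)*(z + 3)*(z)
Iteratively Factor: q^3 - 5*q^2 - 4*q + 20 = (q + 2)*(q^2 - 7*q + 10) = (q - 5)*(q + 2)*(q - 2)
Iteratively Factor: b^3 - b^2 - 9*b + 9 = (b - 3)*(b^2 + 2*b - 3) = (b - 3)*(b + 3)*(b - 1)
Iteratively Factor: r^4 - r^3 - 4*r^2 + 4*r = (r - 2)*(r^3 + r^2 - 2*r) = (r - 2)*(r - 1)*(r^2 + 2*r) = (r - 2)*(r - 1)*(r + 2)*(r)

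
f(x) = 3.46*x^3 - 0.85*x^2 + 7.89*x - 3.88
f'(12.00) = 1482.21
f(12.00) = 5947.28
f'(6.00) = 371.37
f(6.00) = 760.22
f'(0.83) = 13.63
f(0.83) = 4.06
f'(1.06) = 17.75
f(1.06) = 7.65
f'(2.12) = 50.94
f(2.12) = 41.99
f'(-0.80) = 15.89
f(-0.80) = -12.51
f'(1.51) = 28.99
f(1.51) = 18.01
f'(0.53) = 9.90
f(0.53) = 0.58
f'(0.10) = 7.82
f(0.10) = -3.10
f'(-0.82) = 16.26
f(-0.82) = -12.83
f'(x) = 10.38*x^2 - 1.7*x + 7.89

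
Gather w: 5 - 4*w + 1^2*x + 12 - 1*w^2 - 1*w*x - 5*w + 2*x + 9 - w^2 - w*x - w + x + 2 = -2*w^2 + w*(-2*x - 10) + 4*x + 28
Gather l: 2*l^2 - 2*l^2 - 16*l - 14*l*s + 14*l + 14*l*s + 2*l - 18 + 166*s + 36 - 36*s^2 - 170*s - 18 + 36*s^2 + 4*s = 0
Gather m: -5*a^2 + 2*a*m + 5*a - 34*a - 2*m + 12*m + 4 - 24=-5*a^2 - 29*a + m*(2*a + 10) - 20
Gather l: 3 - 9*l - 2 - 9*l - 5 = -18*l - 4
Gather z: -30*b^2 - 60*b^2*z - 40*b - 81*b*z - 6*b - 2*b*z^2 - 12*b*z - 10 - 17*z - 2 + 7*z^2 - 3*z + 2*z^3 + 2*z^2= -30*b^2 - 46*b + 2*z^3 + z^2*(9 - 2*b) + z*(-60*b^2 - 93*b - 20) - 12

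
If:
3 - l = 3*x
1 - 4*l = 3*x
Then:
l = -2/3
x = 11/9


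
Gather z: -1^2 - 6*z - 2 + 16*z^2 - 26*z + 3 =16*z^2 - 32*z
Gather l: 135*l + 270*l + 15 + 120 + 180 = 405*l + 315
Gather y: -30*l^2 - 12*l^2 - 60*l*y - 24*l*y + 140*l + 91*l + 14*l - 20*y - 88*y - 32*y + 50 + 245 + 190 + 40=-42*l^2 + 245*l + y*(-84*l - 140) + 525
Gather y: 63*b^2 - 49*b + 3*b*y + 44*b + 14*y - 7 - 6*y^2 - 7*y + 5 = 63*b^2 - 5*b - 6*y^2 + y*(3*b + 7) - 2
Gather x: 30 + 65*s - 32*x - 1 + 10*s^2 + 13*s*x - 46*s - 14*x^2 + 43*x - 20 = 10*s^2 + 19*s - 14*x^2 + x*(13*s + 11) + 9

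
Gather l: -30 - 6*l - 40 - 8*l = -14*l - 70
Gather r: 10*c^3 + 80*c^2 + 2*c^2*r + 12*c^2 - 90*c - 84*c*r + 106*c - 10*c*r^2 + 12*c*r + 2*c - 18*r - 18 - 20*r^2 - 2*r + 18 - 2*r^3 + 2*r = 10*c^3 + 92*c^2 + 18*c - 2*r^3 + r^2*(-10*c - 20) + r*(2*c^2 - 72*c - 18)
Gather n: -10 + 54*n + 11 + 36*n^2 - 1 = 36*n^2 + 54*n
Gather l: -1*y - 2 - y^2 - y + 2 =-y^2 - 2*y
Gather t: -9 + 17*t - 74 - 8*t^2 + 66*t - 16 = -8*t^2 + 83*t - 99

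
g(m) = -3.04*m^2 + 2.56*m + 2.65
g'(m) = 2.56 - 6.08*m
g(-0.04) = 2.54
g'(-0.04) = 2.80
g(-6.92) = -160.64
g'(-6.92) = 44.63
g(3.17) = -19.78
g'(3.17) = -16.71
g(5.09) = -63.08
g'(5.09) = -28.39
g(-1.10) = -3.84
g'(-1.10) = 9.25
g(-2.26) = -18.66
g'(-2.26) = 16.30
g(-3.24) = -37.56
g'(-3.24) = 22.26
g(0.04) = 2.75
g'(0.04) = 2.32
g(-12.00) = -465.83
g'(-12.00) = 75.52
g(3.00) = -17.03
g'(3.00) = -15.68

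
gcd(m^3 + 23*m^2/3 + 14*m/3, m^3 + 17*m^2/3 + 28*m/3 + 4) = m + 2/3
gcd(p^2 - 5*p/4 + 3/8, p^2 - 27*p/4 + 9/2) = p - 3/4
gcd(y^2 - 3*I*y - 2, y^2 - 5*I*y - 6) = y - 2*I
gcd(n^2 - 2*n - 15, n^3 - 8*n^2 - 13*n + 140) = n - 5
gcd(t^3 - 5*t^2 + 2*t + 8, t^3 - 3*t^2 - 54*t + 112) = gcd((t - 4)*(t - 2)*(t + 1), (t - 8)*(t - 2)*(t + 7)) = t - 2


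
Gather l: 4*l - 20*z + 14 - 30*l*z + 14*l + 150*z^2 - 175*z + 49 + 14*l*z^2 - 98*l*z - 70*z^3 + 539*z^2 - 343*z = l*(14*z^2 - 128*z + 18) - 70*z^3 + 689*z^2 - 538*z + 63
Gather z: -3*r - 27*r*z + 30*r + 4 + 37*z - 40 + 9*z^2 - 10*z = 27*r + 9*z^2 + z*(27 - 27*r) - 36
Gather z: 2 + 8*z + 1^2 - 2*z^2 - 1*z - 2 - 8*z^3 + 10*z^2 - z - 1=-8*z^3 + 8*z^2 + 6*z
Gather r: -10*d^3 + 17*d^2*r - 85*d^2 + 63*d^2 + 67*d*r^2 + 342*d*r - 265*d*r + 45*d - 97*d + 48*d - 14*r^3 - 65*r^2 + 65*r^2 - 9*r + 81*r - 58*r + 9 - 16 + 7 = -10*d^3 - 22*d^2 + 67*d*r^2 - 4*d - 14*r^3 + r*(17*d^2 + 77*d + 14)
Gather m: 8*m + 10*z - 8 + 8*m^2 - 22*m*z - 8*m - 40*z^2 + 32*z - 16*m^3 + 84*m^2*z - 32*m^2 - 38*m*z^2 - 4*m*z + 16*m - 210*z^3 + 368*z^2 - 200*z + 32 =-16*m^3 + m^2*(84*z - 24) + m*(-38*z^2 - 26*z + 16) - 210*z^3 + 328*z^2 - 158*z + 24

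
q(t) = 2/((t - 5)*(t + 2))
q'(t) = -2/((t - 5)*(t + 2)^2) - 2/((t - 5)^2*(t + 2)) = 2*(3 - 2*t)/(t^4 - 6*t^3 - 11*t^2 + 60*t + 100)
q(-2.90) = 0.28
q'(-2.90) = 0.35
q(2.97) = -0.20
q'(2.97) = -0.06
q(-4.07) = 0.11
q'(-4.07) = 0.06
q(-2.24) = 1.15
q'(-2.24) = 4.95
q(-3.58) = 0.15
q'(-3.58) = 0.11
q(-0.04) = -0.20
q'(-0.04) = 0.06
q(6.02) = 0.24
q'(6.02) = -0.27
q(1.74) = -0.16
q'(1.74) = -0.01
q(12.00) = 0.02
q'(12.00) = 0.00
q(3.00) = -0.20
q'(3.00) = -0.06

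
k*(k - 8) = k^2 - 8*k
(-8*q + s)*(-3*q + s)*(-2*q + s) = -48*q^3 + 46*q^2*s - 13*q*s^2 + s^3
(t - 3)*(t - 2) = t^2 - 5*t + 6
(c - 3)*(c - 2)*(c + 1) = c^3 - 4*c^2 + c + 6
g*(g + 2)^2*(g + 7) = g^4 + 11*g^3 + 32*g^2 + 28*g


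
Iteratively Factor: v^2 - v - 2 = (v - 2)*(v + 1)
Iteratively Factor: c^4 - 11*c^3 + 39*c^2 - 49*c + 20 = (c - 1)*(c^3 - 10*c^2 + 29*c - 20) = (c - 5)*(c - 1)*(c^2 - 5*c + 4) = (c - 5)*(c - 1)^2*(c - 4)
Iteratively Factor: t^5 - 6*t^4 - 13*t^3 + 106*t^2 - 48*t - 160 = (t - 4)*(t^4 - 2*t^3 - 21*t^2 + 22*t + 40) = (t - 4)*(t + 4)*(t^3 - 6*t^2 + 3*t + 10) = (t - 4)*(t + 1)*(t + 4)*(t^2 - 7*t + 10) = (t - 5)*(t - 4)*(t + 1)*(t + 4)*(t - 2)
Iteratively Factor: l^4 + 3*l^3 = (l)*(l^3 + 3*l^2) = l^2*(l^2 + 3*l) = l^3*(l + 3)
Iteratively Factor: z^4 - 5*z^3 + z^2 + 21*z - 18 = (z + 2)*(z^3 - 7*z^2 + 15*z - 9) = (z - 3)*(z + 2)*(z^2 - 4*z + 3) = (z - 3)^2*(z + 2)*(z - 1)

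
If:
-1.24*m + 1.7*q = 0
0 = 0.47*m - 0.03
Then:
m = 0.06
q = 0.05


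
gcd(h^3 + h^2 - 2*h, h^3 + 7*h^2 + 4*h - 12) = h^2 + h - 2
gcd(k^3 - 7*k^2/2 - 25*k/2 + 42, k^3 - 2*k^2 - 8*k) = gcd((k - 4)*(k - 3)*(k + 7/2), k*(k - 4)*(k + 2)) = k - 4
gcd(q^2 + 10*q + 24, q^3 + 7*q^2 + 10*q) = 1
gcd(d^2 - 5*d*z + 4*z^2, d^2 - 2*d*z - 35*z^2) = 1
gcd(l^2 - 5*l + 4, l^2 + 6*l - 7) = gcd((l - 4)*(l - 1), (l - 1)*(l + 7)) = l - 1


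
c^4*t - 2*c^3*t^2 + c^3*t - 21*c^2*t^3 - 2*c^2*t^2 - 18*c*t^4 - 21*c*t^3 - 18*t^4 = (c - 6*t)*(c + t)*(c + 3*t)*(c*t + t)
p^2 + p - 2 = (p - 1)*(p + 2)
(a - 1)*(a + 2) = a^2 + a - 2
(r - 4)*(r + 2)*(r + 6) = r^3 + 4*r^2 - 20*r - 48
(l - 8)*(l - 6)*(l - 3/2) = l^3 - 31*l^2/2 + 69*l - 72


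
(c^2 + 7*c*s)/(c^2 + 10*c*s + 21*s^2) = c/(c + 3*s)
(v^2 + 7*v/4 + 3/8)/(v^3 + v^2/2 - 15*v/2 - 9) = (v + 1/4)/(v^2 - v - 6)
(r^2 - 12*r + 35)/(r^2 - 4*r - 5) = (r - 7)/(r + 1)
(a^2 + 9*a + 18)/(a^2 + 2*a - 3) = (a + 6)/(a - 1)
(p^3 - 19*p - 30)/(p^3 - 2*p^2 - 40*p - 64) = (p^2 - 2*p - 15)/(p^2 - 4*p - 32)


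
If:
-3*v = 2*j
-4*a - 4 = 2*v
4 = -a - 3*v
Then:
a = -2/5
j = 9/5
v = -6/5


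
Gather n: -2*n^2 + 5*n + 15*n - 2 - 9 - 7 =-2*n^2 + 20*n - 18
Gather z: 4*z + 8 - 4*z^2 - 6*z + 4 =-4*z^2 - 2*z + 12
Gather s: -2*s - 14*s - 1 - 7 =-16*s - 8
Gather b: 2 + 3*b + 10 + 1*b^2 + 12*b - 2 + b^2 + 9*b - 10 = 2*b^2 + 24*b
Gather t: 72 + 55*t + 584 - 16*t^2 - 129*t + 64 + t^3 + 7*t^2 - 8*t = t^3 - 9*t^2 - 82*t + 720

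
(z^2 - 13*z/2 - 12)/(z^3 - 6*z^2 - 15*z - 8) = (z + 3/2)/(z^2 + 2*z + 1)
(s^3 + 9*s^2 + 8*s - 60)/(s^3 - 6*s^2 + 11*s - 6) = (s^2 + 11*s + 30)/(s^2 - 4*s + 3)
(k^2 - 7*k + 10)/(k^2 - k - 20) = (k - 2)/(k + 4)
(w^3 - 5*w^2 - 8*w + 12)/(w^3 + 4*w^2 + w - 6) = (w - 6)/(w + 3)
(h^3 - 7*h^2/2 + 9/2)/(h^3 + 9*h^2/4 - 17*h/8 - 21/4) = 4*(h^2 - 2*h - 3)/(4*h^2 + 15*h + 14)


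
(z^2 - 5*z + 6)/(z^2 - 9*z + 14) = (z - 3)/(z - 7)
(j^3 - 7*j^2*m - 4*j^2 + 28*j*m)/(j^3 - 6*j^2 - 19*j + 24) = j*(j^2 - 7*j*m - 4*j + 28*m)/(j^3 - 6*j^2 - 19*j + 24)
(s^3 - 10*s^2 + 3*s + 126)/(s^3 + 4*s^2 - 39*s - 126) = (s - 7)/(s + 7)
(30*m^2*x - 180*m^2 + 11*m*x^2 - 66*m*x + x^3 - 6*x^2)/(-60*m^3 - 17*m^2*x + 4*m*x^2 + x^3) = (6*m*x - 36*m + x^2 - 6*x)/(-12*m^2 - m*x + x^2)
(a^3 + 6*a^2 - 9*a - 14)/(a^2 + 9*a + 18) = (a^3 + 6*a^2 - 9*a - 14)/(a^2 + 9*a + 18)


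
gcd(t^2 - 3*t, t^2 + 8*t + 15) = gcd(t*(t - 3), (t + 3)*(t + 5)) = 1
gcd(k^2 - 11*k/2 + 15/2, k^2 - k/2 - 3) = 1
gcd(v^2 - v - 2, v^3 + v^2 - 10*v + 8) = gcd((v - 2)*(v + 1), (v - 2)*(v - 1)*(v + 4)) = v - 2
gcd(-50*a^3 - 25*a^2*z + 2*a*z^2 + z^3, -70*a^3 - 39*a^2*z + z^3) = 10*a^2 + 7*a*z + z^2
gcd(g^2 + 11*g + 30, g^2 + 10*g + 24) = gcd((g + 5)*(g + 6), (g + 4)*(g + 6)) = g + 6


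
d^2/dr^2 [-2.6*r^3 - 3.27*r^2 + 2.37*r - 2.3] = -15.6*r - 6.54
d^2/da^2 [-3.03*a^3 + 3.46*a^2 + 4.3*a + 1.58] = 6.92 - 18.18*a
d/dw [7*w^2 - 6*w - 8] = 14*w - 6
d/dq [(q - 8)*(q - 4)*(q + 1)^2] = 4*q^3 - 30*q^2 + 18*q + 52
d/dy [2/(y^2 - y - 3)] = 2*(1 - 2*y)/(-y^2 + y + 3)^2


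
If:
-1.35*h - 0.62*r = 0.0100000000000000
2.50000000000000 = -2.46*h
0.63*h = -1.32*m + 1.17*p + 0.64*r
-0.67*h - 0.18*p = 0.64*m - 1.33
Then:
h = -1.02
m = 2.76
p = 1.36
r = 2.20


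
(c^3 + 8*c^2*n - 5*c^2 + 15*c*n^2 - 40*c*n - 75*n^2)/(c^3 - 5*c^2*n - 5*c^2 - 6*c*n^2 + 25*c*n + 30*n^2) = (c^2 + 8*c*n + 15*n^2)/(c^2 - 5*c*n - 6*n^2)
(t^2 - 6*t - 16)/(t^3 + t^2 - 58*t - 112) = 1/(t + 7)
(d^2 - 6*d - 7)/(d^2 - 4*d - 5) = (d - 7)/(d - 5)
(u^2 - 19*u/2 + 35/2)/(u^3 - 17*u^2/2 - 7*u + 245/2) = (2*u - 5)/(2*u^2 - 3*u - 35)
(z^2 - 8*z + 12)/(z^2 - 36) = (z - 2)/(z + 6)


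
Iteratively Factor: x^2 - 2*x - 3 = (x - 3)*(x + 1)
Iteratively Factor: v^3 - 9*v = (v + 3)*(v^2 - 3*v) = v*(v + 3)*(v - 3)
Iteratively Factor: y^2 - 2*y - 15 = (y - 5)*(y + 3)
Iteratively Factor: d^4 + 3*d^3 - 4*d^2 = (d)*(d^3 + 3*d^2 - 4*d) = d*(d - 1)*(d^2 + 4*d) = d^2*(d - 1)*(d + 4)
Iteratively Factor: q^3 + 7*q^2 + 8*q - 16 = (q + 4)*(q^2 + 3*q - 4) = (q - 1)*(q + 4)*(q + 4)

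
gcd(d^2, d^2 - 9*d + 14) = 1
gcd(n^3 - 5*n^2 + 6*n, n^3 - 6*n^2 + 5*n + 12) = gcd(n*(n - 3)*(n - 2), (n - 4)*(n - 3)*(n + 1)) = n - 3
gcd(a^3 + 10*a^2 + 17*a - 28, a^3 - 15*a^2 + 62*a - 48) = a - 1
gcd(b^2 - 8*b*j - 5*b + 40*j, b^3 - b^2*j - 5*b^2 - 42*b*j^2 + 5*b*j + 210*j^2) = b - 5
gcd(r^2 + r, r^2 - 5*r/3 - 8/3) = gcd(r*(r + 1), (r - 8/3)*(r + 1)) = r + 1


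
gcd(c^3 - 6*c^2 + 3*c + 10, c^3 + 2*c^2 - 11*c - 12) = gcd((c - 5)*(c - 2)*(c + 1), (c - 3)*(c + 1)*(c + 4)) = c + 1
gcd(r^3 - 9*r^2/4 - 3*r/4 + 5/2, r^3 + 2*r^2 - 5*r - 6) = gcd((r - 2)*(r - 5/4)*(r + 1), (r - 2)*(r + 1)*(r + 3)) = r^2 - r - 2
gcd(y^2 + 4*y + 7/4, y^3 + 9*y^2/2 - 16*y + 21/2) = 1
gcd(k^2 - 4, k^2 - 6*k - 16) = k + 2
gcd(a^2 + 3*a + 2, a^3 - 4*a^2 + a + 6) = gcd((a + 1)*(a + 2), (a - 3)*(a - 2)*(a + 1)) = a + 1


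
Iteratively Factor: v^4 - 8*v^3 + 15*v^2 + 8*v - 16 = (v - 4)*(v^3 - 4*v^2 - v + 4) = (v - 4)^2*(v^2 - 1) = (v - 4)^2*(v - 1)*(v + 1)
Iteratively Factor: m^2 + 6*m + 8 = (m + 4)*(m + 2)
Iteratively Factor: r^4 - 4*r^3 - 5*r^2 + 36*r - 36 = (r + 3)*(r^3 - 7*r^2 + 16*r - 12) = (r - 3)*(r + 3)*(r^2 - 4*r + 4) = (r - 3)*(r - 2)*(r + 3)*(r - 2)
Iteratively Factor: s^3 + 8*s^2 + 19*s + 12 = (s + 3)*(s^2 + 5*s + 4) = (s + 3)*(s + 4)*(s + 1)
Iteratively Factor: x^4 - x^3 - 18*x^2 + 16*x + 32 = (x + 4)*(x^3 - 5*x^2 + 2*x + 8) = (x + 1)*(x + 4)*(x^2 - 6*x + 8) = (x - 4)*(x + 1)*(x + 4)*(x - 2)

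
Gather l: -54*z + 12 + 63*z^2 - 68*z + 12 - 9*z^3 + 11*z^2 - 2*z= -9*z^3 + 74*z^2 - 124*z + 24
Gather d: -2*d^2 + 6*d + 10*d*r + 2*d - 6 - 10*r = -2*d^2 + d*(10*r + 8) - 10*r - 6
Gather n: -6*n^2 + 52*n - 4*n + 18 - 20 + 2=-6*n^2 + 48*n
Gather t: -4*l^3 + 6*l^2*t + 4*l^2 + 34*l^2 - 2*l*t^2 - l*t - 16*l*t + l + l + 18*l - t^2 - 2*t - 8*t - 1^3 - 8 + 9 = -4*l^3 + 38*l^2 + 20*l + t^2*(-2*l - 1) + t*(6*l^2 - 17*l - 10)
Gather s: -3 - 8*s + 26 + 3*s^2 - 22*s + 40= 3*s^2 - 30*s + 63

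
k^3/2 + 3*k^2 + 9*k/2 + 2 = (k/2 + 1/2)*(k + 1)*(k + 4)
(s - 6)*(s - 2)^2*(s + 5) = s^4 - 5*s^3 - 22*s^2 + 116*s - 120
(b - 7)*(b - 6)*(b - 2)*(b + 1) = b^4 - 14*b^3 + 53*b^2 - 16*b - 84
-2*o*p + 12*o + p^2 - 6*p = (-2*o + p)*(p - 6)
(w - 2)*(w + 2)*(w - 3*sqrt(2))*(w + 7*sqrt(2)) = w^4 + 4*sqrt(2)*w^3 - 46*w^2 - 16*sqrt(2)*w + 168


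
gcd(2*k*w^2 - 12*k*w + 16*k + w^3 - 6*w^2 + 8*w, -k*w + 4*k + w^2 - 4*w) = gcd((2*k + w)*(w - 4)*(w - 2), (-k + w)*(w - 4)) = w - 4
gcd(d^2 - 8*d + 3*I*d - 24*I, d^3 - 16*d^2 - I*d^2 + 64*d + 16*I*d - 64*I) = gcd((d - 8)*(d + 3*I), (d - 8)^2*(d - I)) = d - 8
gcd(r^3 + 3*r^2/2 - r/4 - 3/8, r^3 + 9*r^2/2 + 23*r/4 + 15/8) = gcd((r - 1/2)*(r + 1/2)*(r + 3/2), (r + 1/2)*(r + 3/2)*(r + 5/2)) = r^2 + 2*r + 3/4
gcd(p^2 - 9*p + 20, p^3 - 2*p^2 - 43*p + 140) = p^2 - 9*p + 20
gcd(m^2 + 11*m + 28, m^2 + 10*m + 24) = m + 4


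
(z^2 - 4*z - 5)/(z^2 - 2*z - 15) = (z + 1)/(z + 3)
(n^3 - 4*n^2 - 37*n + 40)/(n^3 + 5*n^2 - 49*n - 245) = (n^2 - 9*n + 8)/(n^2 - 49)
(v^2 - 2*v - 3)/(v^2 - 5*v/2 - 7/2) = 2*(v - 3)/(2*v - 7)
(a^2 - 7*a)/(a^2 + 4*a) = (a - 7)/(a + 4)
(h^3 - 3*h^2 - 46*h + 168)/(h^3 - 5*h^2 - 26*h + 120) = (h + 7)/(h + 5)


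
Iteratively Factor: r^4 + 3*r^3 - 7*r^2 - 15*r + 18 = (r - 2)*(r^3 + 5*r^2 + 3*r - 9) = (r - 2)*(r + 3)*(r^2 + 2*r - 3) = (r - 2)*(r + 3)^2*(r - 1)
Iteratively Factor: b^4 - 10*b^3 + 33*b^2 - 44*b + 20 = (b - 1)*(b^3 - 9*b^2 + 24*b - 20) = (b - 5)*(b - 1)*(b^2 - 4*b + 4) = (b - 5)*(b - 2)*(b - 1)*(b - 2)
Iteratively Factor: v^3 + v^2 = (v + 1)*(v^2) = v*(v + 1)*(v)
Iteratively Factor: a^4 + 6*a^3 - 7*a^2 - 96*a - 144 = (a + 3)*(a^3 + 3*a^2 - 16*a - 48) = (a + 3)*(a + 4)*(a^2 - a - 12) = (a - 4)*(a + 3)*(a + 4)*(a + 3)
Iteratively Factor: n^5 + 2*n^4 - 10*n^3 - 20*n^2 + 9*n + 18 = (n + 3)*(n^4 - n^3 - 7*n^2 + n + 6) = (n + 2)*(n + 3)*(n^3 - 3*n^2 - n + 3) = (n - 1)*(n + 2)*(n + 3)*(n^2 - 2*n - 3) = (n - 3)*(n - 1)*(n + 2)*(n + 3)*(n + 1)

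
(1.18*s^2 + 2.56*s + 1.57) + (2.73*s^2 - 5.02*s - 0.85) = 3.91*s^2 - 2.46*s + 0.72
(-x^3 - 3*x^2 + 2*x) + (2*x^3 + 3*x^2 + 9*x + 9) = x^3 + 11*x + 9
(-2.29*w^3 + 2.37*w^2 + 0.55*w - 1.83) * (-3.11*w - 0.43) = 7.1219*w^4 - 6.386*w^3 - 2.7296*w^2 + 5.4548*w + 0.7869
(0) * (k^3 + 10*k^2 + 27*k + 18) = 0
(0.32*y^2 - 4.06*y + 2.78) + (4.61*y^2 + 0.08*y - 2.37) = 4.93*y^2 - 3.98*y + 0.41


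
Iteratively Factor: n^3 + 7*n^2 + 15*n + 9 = (n + 3)*(n^2 + 4*n + 3) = (n + 1)*(n + 3)*(n + 3)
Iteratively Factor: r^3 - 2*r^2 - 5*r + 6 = (r + 2)*(r^2 - 4*r + 3) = (r - 3)*(r + 2)*(r - 1)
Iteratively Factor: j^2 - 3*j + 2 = (j - 2)*(j - 1)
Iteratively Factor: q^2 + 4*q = (q + 4)*(q)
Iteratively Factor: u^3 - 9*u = (u)*(u^2 - 9) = u*(u - 3)*(u + 3)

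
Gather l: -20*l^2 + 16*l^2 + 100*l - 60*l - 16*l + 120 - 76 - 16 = -4*l^2 + 24*l + 28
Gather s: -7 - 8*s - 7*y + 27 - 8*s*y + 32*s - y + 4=s*(24 - 8*y) - 8*y + 24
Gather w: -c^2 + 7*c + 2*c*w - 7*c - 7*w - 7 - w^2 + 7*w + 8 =-c^2 + 2*c*w - w^2 + 1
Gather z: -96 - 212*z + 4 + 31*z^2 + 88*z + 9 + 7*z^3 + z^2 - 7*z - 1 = 7*z^3 + 32*z^2 - 131*z - 84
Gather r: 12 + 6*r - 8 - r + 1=5*r + 5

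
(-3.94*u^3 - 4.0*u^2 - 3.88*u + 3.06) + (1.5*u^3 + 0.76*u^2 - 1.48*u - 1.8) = -2.44*u^3 - 3.24*u^2 - 5.36*u + 1.26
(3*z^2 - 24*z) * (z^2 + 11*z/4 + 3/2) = 3*z^4 - 63*z^3/4 - 123*z^2/2 - 36*z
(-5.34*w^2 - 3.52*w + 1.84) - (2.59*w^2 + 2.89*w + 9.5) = -7.93*w^2 - 6.41*w - 7.66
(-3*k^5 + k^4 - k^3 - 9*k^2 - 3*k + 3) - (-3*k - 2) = -3*k^5 + k^4 - k^3 - 9*k^2 + 5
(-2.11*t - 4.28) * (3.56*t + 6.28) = -7.5116*t^2 - 28.4876*t - 26.8784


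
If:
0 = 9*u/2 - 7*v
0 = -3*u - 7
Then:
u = -7/3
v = -3/2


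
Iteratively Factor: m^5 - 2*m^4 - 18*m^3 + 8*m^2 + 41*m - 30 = (m - 5)*(m^4 + 3*m^3 - 3*m^2 - 7*m + 6) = (m - 5)*(m - 1)*(m^3 + 4*m^2 + m - 6) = (m - 5)*(m - 1)*(m + 3)*(m^2 + m - 2) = (m - 5)*(m - 1)^2*(m + 3)*(m + 2)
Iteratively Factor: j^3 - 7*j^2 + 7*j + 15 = (j + 1)*(j^2 - 8*j + 15) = (j - 5)*(j + 1)*(j - 3)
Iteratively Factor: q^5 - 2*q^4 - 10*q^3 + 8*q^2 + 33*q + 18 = (q + 1)*(q^4 - 3*q^3 - 7*q^2 + 15*q + 18) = (q + 1)^2*(q^3 - 4*q^2 - 3*q + 18) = (q + 1)^2*(q + 2)*(q^2 - 6*q + 9) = (q - 3)*(q + 1)^2*(q + 2)*(q - 3)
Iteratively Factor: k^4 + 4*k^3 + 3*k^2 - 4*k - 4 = (k - 1)*(k^3 + 5*k^2 + 8*k + 4) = (k - 1)*(k + 2)*(k^2 + 3*k + 2) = (k - 1)*(k + 2)^2*(k + 1)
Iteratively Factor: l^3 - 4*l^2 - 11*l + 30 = (l + 3)*(l^2 - 7*l + 10) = (l - 2)*(l + 3)*(l - 5)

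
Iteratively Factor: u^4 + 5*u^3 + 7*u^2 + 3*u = (u + 1)*(u^3 + 4*u^2 + 3*u) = (u + 1)^2*(u^2 + 3*u) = (u + 1)^2*(u + 3)*(u)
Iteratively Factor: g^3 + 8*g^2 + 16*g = (g + 4)*(g^2 + 4*g) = g*(g + 4)*(g + 4)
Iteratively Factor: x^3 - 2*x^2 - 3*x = (x - 3)*(x^2 + x) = x*(x - 3)*(x + 1)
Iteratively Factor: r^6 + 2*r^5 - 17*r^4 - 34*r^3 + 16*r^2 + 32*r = (r + 4)*(r^5 - 2*r^4 - 9*r^3 + 2*r^2 + 8*r) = (r - 4)*(r + 4)*(r^4 + 2*r^3 - r^2 - 2*r) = (r - 4)*(r + 1)*(r + 4)*(r^3 + r^2 - 2*r) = (r - 4)*(r - 1)*(r + 1)*(r + 4)*(r^2 + 2*r) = r*(r - 4)*(r - 1)*(r + 1)*(r + 4)*(r + 2)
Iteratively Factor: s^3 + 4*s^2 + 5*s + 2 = (s + 1)*(s^2 + 3*s + 2) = (s + 1)^2*(s + 2)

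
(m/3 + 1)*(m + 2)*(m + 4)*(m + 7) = m^4/3 + 16*m^3/3 + 89*m^2/3 + 206*m/3 + 56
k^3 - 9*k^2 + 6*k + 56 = (k - 7)*(k - 4)*(k + 2)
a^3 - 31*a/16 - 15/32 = (a - 3/2)*(a + 1/4)*(a + 5/4)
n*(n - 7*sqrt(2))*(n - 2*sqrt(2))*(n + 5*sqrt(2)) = n^4 - 4*sqrt(2)*n^3 - 62*n^2 + 140*sqrt(2)*n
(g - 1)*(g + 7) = g^2 + 6*g - 7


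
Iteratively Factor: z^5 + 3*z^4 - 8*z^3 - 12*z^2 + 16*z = (z)*(z^4 + 3*z^3 - 8*z^2 - 12*z + 16) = z*(z + 2)*(z^3 + z^2 - 10*z + 8) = z*(z - 2)*(z + 2)*(z^2 + 3*z - 4) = z*(z - 2)*(z + 2)*(z + 4)*(z - 1)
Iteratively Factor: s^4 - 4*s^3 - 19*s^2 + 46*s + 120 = (s - 5)*(s^3 + s^2 - 14*s - 24) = (s - 5)*(s - 4)*(s^2 + 5*s + 6) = (s - 5)*(s - 4)*(s + 2)*(s + 3)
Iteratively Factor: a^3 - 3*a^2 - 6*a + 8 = (a - 4)*(a^2 + a - 2) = (a - 4)*(a - 1)*(a + 2)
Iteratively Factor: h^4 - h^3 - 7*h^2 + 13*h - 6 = (h - 1)*(h^3 - 7*h + 6) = (h - 1)^2*(h^2 + h - 6) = (h - 2)*(h - 1)^2*(h + 3)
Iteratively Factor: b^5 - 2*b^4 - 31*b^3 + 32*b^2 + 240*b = (b + 4)*(b^4 - 6*b^3 - 7*b^2 + 60*b) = b*(b + 4)*(b^3 - 6*b^2 - 7*b + 60) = b*(b + 3)*(b + 4)*(b^2 - 9*b + 20) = b*(b - 4)*(b + 3)*(b + 4)*(b - 5)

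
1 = 1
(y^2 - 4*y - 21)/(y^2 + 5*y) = (y^2 - 4*y - 21)/(y*(y + 5))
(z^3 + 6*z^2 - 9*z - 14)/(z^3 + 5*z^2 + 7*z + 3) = (z^2 + 5*z - 14)/(z^2 + 4*z + 3)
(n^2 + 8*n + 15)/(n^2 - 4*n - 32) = (n^2 + 8*n + 15)/(n^2 - 4*n - 32)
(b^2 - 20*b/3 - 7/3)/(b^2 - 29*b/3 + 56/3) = (3*b + 1)/(3*b - 8)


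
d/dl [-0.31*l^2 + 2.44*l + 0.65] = 2.44 - 0.62*l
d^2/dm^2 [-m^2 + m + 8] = -2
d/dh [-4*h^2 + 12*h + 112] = 12 - 8*h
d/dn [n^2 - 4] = 2*n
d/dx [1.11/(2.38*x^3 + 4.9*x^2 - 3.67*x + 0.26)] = (-7.9254*x^2 - 10.878*x + 4.0737)/(2.38*x^3 + 4.9*x^2 - 3.67*x + 0.26)^2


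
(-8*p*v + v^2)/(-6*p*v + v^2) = (8*p - v)/(6*p - v)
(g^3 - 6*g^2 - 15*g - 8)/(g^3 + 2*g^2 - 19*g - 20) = (g^2 - 7*g - 8)/(g^2 + g - 20)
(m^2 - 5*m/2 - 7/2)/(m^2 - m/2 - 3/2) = (2*m - 7)/(2*m - 3)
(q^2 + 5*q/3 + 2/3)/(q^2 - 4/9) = 3*(q + 1)/(3*q - 2)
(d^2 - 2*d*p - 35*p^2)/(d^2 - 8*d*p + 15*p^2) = (d^2 - 2*d*p - 35*p^2)/(d^2 - 8*d*p + 15*p^2)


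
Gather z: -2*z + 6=6 - 2*z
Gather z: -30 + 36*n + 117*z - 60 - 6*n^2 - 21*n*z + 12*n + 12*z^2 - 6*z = -6*n^2 + 48*n + 12*z^2 + z*(111 - 21*n) - 90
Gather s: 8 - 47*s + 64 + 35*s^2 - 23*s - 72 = 35*s^2 - 70*s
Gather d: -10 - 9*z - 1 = -9*z - 11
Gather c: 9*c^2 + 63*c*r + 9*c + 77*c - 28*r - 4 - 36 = 9*c^2 + c*(63*r + 86) - 28*r - 40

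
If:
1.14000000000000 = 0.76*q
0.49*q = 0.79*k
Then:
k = 0.93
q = 1.50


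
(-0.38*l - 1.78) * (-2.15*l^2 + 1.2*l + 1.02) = 0.817*l^3 + 3.371*l^2 - 2.5236*l - 1.8156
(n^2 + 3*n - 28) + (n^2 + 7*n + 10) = 2*n^2 + 10*n - 18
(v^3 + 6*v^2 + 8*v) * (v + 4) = v^4 + 10*v^3 + 32*v^2 + 32*v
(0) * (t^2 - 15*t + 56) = 0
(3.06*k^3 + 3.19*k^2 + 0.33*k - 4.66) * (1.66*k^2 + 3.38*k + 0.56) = 5.0796*k^5 + 15.6382*k^4 + 13.0436*k^3 - 4.8338*k^2 - 15.566*k - 2.6096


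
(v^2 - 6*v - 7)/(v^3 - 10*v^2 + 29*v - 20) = (v^2 - 6*v - 7)/(v^3 - 10*v^2 + 29*v - 20)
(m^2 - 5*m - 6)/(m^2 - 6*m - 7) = (m - 6)/(m - 7)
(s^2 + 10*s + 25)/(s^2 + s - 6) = (s^2 + 10*s + 25)/(s^2 + s - 6)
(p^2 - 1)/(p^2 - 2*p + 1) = (p + 1)/(p - 1)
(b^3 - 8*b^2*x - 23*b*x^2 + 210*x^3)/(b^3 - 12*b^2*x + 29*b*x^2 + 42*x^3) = (b + 5*x)/(b + x)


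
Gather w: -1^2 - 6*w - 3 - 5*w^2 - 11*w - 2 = -5*w^2 - 17*w - 6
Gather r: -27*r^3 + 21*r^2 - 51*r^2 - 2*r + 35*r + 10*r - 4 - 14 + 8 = -27*r^3 - 30*r^2 + 43*r - 10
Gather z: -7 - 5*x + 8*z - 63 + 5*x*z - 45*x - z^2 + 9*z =-50*x - z^2 + z*(5*x + 17) - 70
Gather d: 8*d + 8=8*d + 8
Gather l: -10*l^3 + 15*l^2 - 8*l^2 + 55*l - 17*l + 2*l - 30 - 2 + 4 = -10*l^3 + 7*l^2 + 40*l - 28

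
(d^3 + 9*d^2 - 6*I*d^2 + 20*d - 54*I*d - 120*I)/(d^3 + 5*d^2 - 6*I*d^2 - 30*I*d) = (d + 4)/d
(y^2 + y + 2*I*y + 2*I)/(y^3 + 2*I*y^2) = (y + 1)/y^2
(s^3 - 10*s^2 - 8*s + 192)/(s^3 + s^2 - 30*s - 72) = (s - 8)/(s + 3)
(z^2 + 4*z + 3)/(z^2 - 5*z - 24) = (z + 1)/(z - 8)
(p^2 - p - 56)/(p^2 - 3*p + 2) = (p^2 - p - 56)/(p^2 - 3*p + 2)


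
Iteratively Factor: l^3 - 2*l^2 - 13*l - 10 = (l - 5)*(l^2 + 3*l + 2) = (l - 5)*(l + 1)*(l + 2)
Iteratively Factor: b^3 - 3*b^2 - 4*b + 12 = (b - 3)*(b^2 - 4) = (b - 3)*(b - 2)*(b + 2)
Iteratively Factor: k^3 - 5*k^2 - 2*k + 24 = (k - 4)*(k^2 - k - 6) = (k - 4)*(k + 2)*(k - 3)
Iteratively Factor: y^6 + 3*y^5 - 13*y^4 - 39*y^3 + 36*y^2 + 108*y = (y + 2)*(y^5 + y^4 - 15*y^3 - 9*y^2 + 54*y) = (y - 3)*(y + 2)*(y^4 + 4*y^3 - 3*y^2 - 18*y) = (y - 3)*(y + 2)*(y + 3)*(y^3 + y^2 - 6*y) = (y - 3)*(y + 2)*(y + 3)^2*(y^2 - 2*y) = y*(y - 3)*(y + 2)*(y + 3)^2*(y - 2)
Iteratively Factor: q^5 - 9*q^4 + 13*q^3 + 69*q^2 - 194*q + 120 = (q - 5)*(q^4 - 4*q^3 - 7*q^2 + 34*q - 24) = (q - 5)*(q - 4)*(q^3 - 7*q + 6) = (q - 5)*(q - 4)*(q - 2)*(q^2 + 2*q - 3) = (q - 5)*(q - 4)*(q - 2)*(q - 1)*(q + 3)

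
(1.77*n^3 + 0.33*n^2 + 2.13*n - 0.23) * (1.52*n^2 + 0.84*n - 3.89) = 2.6904*n^5 + 1.9884*n^4 - 3.3705*n^3 + 0.1559*n^2 - 8.4789*n + 0.8947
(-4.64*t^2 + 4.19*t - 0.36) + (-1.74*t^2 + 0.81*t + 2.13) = -6.38*t^2 + 5.0*t + 1.77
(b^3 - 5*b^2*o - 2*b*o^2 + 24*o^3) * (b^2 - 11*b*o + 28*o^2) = b^5 - 16*b^4*o + 81*b^3*o^2 - 94*b^2*o^3 - 320*b*o^4 + 672*o^5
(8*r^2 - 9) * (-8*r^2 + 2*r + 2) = -64*r^4 + 16*r^3 + 88*r^2 - 18*r - 18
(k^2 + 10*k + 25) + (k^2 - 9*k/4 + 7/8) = 2*k^2 + 31*k/4 + 207/8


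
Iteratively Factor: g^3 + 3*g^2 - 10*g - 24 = (g + 2)*(g^2 + g - 12) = (g + 2)*(g + 4)*(g - 3)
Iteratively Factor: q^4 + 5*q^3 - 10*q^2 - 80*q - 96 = (q + 4)*(q^3 + q^2 - 14*q - 24) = (q + 3)*(q + 4)*(q^2 - 2*q - 8) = (q + 2)*(q + 3)*(q + 4)*(q - 4)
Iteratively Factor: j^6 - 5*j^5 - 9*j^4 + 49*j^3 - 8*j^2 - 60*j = (j + 3)*(j^5 - 8*j^4 + 15*j^3 + 4*j^2 - 20*j) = (j - 2)*(j + 3)*(j^4 - 6*j^3 + 3*j^2 + 10*j) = j*(j - 2)*(j + 3)*(j^3 - 6*j^2 + 3*j + 10) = j*(j - 2)^2*(j + 3)*(j^2 - 4*j - 5) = j*(j - 2)^2*(j + 1)*(j + 3)*(j - 5)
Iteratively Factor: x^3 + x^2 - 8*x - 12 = (x + 2)*(x^2 - x - 6) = (x + 2)^2*(x - 3)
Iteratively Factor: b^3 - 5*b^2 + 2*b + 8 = (b - 2)*(b^2 - 3*b - 4) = (b - 2)*(b + 1)*(b - 4)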